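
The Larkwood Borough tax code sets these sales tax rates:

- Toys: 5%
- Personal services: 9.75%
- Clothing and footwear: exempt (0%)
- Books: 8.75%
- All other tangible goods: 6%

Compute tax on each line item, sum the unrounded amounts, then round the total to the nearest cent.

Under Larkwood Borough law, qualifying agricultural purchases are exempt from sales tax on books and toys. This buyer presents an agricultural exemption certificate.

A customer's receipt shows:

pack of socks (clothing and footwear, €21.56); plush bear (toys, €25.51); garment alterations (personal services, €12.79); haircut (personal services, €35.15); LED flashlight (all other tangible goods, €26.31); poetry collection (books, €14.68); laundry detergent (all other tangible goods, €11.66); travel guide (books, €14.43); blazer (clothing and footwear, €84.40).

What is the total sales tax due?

€6.95

Pack of socks €21.56: clothing and footwear → 0% → €0.00
Plush bear €25.51: toys, buyer-exempt → 0% → €0.00
Garment alterations €12.79: personal services → 9.75% → €1.247025
Haircut €35.15: personal services → 9.75% → €3.427125
LED flashlight €26.31: all other tangible goods → 6% → €1.5786
Poetry collection €14.68: books, buyer-exempt → 0% → €0.00
Laundry detergent €11.66: all other tangible goods → 6% → €0.6996
Travel guide €14.43: books, buyer-exempt → 0% → €0.00
Blazer €84.40: clothing and footwear → 0% → €0.00
Unrounded tax sum = €6.95235 → €6.95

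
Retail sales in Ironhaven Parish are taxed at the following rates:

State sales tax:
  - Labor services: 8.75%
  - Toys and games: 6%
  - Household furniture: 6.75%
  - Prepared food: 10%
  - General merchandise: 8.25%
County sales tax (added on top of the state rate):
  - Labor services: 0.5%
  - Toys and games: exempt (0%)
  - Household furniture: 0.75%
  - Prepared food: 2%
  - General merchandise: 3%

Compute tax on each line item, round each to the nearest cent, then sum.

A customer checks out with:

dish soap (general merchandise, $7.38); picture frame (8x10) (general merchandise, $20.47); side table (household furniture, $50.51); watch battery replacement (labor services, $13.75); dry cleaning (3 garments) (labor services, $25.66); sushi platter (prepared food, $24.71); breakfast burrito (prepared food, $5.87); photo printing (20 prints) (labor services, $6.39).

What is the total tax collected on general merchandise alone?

$3.13

Dish soap $7.38: general merchandise → 8.25% + 3% county = 11.25% → $0.83
Picture frame (8x10) $20.47: general merchandise → 8.25% + 3% county = 11.25% → $2.30
Tax on general merchandise = $0.83 + $2.30 = $3.13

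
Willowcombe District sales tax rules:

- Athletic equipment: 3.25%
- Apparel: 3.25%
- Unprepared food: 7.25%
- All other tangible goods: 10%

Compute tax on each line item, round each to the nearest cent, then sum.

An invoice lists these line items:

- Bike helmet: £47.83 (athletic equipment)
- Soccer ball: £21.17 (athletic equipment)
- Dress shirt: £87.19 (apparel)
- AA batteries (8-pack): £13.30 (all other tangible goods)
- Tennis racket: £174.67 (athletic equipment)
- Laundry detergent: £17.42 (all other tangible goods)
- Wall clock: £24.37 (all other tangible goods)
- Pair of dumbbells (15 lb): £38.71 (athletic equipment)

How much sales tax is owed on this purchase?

£17.52

Bike helmet £47.83: athletic equipment → 3.25% → £1.55
Soccer ball £21.17: athletic equipment → 3.25% → £0.69
Dress shirt £87.19: apparel → 3.25% → £2.83
AA batteries (8-pack) £13.30: all other tangible goods → 10% → £1.33
Tennis racket £174.67: athletic equipment → 3.25% → £5.68
Laundry detergent £17.42: all other tangible goods → 10% → £1.74
Wall clock £24.37: all other tangible goods → 10% → £2.44
Pair of dumbbells (15 lb) £38.71: athletic equipment → 3.25% → £1.26
Total tax = £1.55 + £0.69 + £2.83 + £1.33 + £5.68 + £1.74 + £2.44 + £1.26 = £17.52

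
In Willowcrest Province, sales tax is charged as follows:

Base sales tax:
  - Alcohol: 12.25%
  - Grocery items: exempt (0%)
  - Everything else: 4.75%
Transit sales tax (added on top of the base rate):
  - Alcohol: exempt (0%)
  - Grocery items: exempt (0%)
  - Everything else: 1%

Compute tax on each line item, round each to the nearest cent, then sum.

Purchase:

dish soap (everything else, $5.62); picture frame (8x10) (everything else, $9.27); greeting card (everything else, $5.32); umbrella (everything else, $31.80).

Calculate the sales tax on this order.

Dish soap $5.62: everything else → 4.75% + 1% transit = 5.75% → $0.32
Picture frame (8x10) $9.27: everything else → 4.75% + 1% transit = 5.75% → $0.53
Greeting card $5.32: everything else → 4.75% + 1% transit = 5.75% → $0.31
Umbrella $31.80: everything else → 4.75% + 1% transit = 5.75% → $1.83
Total tax = $0.32 + $0.53 + $0.31 + $1.83 = $2.99

$2.99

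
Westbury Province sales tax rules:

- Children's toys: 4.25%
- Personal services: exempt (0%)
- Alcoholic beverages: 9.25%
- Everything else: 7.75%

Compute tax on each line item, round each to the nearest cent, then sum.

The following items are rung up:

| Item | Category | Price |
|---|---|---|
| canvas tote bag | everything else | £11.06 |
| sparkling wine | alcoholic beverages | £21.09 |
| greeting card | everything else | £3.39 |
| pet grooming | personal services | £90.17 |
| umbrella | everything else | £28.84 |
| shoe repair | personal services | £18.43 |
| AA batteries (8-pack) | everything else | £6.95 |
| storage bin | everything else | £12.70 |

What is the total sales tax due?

Canvas tote bag £11.06: everything else → 7.75% → £0.86
Sparkling wine £21.09: alcoholic beverages → 9.25% → £1.95
Greeting card £3.39: everything else → 7.75% → £0.26
Pet grooming £90.17: personal services → 0% → £0.00
Umbrella £28.84: everything else → 7.75% → £2.24
Shoe repair £18.43: personal services → 0% → £0.00
AA batteries (8-pack) £6.95: everything else → 7.75% → £0.54
Storage bin £12.70: everything else → 7.75% → £0.98
Total tax = £0.86 + £1.95 + £0.26 + £2.24 + £0.54 + £0.98 = £6.83

£6.83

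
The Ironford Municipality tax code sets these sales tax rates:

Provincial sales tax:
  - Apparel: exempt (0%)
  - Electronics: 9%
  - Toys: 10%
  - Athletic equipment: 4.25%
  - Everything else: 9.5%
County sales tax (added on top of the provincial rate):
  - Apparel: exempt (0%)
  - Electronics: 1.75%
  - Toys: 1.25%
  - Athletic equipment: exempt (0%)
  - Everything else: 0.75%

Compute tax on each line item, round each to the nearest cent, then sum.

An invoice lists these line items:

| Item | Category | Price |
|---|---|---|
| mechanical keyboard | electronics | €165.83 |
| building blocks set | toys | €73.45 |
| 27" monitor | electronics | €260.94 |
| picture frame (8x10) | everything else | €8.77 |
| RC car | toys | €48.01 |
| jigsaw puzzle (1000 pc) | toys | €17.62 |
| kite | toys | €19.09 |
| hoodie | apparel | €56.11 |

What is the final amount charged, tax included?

Mechanical keyboard €165.83: electronics → 9% + 1.75% county = 10.75% → €17.83
Building blocks set €73.45: toys → 10% + 1.25% county = 11.25% → €8.26
27" monitor €260.94: electronics → 9% + 1.75% county = 10.75% → €28.05
Picture frame (8x10) €8.77: everything else → 9.5% + 0.75% county = 10.25% → €0.90
RC car €48.01: toys → 10% + 1.25% county = 11.25% → €5.40
Jigsaw puzzle (1000 pc) €17.62: toys → 10% + 1.25% county = 11.25% → €1.98
Kite €19.09: toys → 10% + 1.25% county = 11.25% → €2.15
Hoodie €56.11: apparel → 0% + 0% county = 0% → €0.00
Subtotal = €649.82; tax = €64.57; total due = €714.39

€714.39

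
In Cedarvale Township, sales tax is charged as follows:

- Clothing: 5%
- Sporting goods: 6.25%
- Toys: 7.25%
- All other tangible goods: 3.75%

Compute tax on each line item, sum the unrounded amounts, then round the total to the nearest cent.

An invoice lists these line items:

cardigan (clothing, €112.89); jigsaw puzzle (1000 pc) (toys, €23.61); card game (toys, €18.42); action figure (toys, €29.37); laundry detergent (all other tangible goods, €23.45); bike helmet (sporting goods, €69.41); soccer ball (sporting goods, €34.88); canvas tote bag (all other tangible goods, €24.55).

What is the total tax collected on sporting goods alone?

Bike helmet €69.41: sporting goods → 6.25% → €4.338125
Soccer ball €34.88: sporting goods → 6.25% → €2.18
Tax on sporting goods: unrounded sum = €6.518125 → €6.52

€6.52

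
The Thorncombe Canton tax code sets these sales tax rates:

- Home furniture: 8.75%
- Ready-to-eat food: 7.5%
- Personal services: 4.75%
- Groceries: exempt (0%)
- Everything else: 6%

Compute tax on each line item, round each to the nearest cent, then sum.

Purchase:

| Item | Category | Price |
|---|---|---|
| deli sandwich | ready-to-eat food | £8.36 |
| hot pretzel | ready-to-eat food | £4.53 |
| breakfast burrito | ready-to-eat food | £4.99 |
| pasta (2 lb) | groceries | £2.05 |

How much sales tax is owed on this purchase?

Deli sandwich £8.36: ready-to-eat food → 7.5% → £0.63
Hot pretzel £4.53: ready-to-eat food → 7.5% → £0.34
Breakfast burrito £4.99: ready-to-eat food → 7.5% → £0.37
Pasta (2 lb) £2.05: groceries → 0% → £0.00
Total tax = £0.63 + £0.34 + £0.37 = £1.34

£1.34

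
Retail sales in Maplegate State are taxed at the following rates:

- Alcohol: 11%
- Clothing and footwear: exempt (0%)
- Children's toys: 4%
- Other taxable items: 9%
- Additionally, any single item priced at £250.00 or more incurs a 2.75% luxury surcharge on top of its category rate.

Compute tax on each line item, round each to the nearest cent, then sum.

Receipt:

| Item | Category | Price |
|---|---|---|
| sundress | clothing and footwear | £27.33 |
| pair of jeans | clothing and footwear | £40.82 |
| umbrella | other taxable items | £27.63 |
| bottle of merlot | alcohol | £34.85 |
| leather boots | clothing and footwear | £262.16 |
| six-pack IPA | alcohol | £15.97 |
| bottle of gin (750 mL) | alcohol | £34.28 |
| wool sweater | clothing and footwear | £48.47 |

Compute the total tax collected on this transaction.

Sundress £27.33: clothing and footwear → 0% → £0.00
Pair of jeans £40.82: clothing and footwear → 0% → £0.00
Umbrella £27.63: other taxable items → 9% → £2.49
Bottle of merlot £34.85: alcohol → 11% → £3.83
Leather boots £262.16: clothing and footwear → 0% + 2.75% surcharge = 2.75% → £7.21
Six-pack IPA £15.97: alcohol → 11% → £1.76
Bottle of gin (750 mL) £34.28: alcohol → 11% → £3.77
Wool sweater £48.47: clothing and footwear → 0% → £0.00
Total tax = £2.49 + £3.83 + £7.21 + £1.76 + £3.77 = £19.06

£19.06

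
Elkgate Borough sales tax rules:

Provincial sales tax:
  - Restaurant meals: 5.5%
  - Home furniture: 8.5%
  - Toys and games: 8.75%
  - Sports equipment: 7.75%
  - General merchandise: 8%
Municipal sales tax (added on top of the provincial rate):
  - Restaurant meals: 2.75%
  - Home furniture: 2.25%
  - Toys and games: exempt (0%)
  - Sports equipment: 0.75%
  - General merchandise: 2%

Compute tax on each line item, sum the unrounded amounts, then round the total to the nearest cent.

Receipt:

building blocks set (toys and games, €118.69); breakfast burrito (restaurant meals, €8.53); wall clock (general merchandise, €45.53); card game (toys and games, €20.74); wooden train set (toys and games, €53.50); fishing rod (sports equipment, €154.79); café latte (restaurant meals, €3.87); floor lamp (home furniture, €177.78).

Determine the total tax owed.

€54.73

Building blocks set €118.69: toys and games → 8.75% + 0% municipal = 8.75% → €10.385375
Breakfast burrito €8.53: restaurant meals → 5.5% + 2.75% municipal = 8.25% → €0.703725
Wall clock €45.53: general merchandise → 8% + 2% municipal = 10% → €4.553
Card game €20.74: toys and games → 8.75% + 0% municipal = 8.75% → €1.81475
Wooden train set €53.50: toys and games → 8.75% + 0% municipal = 8.75% → €4.68125
Fishing rod €154.79: sports equipment → 7.75% + 0.75% municipal = 8.5% → €13.15715
Café latte €3.87: restaurant meals → 5.5% + 2.75% municipal = 8.25% → €0.319275
Floor lamp €177.78: home furniture → 8.5% + 2.25% municipal = 10.75% → €19.11135
Unrounded tax sum = €54.725875 → €54.73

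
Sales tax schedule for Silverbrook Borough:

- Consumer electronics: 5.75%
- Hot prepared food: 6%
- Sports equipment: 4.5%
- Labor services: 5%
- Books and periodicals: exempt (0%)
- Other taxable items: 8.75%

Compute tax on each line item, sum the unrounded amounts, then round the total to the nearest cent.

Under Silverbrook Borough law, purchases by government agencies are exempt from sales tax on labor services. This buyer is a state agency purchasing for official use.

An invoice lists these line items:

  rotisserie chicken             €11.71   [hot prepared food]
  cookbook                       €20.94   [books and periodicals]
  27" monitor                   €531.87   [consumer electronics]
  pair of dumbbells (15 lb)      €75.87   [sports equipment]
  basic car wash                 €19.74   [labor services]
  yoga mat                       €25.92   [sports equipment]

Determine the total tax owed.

Rotisserie chicken €11.71: hot prepared food → 6% → €0.7026
Cookbook €20.94: books and periodicals → 0% → €0.00
27" monitor €531.87: consumer electronics → 5.75% → €30.582525
Pair of dumbbells (15 lb) €75.87: sports equipment → 4.5% → €3.41415
Basic car wash €19.74: labor services, buyer-exempt → 0% → €0.00
Yoga mat €25.92: sports equipment → 4.5% → €1.1664
Unrounded tax sum = €35.865675 → €35.87

€35.87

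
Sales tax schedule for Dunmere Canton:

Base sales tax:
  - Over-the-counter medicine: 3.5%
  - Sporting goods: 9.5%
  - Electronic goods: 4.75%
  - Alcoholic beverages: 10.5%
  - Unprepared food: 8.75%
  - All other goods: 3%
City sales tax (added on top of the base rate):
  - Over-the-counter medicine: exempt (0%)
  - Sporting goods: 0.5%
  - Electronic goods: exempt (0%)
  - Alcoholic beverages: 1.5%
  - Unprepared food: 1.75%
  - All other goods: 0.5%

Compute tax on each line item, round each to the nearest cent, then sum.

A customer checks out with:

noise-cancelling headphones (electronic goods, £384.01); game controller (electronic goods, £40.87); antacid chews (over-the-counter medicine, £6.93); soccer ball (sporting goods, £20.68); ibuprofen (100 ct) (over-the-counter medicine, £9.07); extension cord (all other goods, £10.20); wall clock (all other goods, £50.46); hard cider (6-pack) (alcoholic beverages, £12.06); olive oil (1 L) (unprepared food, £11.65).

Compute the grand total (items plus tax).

£573.54

Noise-cancelling headphones £384.01: electronic goods → 4.75% + 0% city = 4.75% → £18.24
Game controller £40.87: electronic goods → 4.75% + 0% city = 4.75% → £1.94
Antacid chews £6.93: over-the-counter medicine → 3.5% + 0% city = 3.5% → £0.24
Soccer ball £20.68: sporting goods → 9.5% + 0.5% city = 10% → £2.07
Ibuprofen (100 ct) £9.07: over-the-counter medicine → 3.5% + 0% city = 3.5% → £0.32
Extension cord £10.20: all other goods → 3% + 0.5% city = 3.5% → £0.36
Wall clock £50.46: all other goods → 3% + 0.5% city = 3.5% → £1.77
Hard cider (6-pack) £12.06: alcoholic beverages → 10.5% + 1.5% city = 12% → £1.45
Olive oil (1 L) £11.65: unprepared food → 8.75% + 1.75% city = 10.5% → £1.22
Subtotal = £545.93; tax = £27.61; total due = £573.54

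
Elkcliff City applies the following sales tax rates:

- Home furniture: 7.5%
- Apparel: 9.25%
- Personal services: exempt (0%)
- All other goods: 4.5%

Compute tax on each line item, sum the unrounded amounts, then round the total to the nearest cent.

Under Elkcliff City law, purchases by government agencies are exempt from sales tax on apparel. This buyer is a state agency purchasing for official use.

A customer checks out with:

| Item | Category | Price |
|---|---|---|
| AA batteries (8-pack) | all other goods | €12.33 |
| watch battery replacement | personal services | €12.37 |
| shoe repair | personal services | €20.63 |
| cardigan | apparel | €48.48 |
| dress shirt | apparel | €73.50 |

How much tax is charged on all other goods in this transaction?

€0.55

AA batteries (8-pack) €12.33: all other goods → 4.5% → €0.55485
Tax on all other goods: unrounded sum = €0.55485 → €0.55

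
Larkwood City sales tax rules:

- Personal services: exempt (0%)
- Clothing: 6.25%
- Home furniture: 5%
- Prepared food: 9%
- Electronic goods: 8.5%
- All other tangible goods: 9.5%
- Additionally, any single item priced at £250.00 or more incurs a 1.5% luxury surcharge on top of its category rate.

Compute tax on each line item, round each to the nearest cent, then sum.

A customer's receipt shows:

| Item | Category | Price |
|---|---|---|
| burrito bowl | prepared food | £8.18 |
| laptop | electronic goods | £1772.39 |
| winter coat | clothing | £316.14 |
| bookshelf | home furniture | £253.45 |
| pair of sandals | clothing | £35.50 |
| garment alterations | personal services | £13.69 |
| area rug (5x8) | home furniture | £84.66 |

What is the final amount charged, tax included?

Burrito bowl £8.18: prepared food → 9% → £0.74
Laptop £1772.39: electronic goods → 8.5% + 1.5% surcharge = 10% → £177.24
Winter coat £316.14: clothing → 6.25% + 1.5% surcharge = 7.75% → £24.50
Bookshelf £253.45: home furniture → 5% + 1.5% surcharge = 6.5% → £16.47
Pair of sandals £35.50: clothing → 6.25% → £2.22
Garment alterations £13.69: personal services → 0% → £0.00
Area rug (5x8) £84.66: home furniture → 5% → £4.23
Subtotal = £2484.01; tax = £225.40; total due = £2709.41

£2709.41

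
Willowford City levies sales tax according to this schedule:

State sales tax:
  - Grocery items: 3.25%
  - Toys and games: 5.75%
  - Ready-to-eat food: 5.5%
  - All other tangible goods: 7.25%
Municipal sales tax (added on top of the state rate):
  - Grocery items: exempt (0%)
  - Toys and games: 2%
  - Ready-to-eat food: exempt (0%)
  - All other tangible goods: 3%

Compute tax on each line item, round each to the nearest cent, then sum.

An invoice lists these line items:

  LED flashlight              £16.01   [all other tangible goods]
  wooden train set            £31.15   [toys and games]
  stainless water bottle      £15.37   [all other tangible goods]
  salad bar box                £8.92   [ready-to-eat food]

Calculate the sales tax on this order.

£6.12

LED flashlight £16.01: all other tangible goods → 7.25% + 3% municipal = 10.25% → £1.64
Wooden train set £31.15: toys and games → 5.75% + 2% municipal = 7.75% → £2.41
Stainless water bottle £15.37: all other tangible goods → 7.25% + 3% municipal = 10.25% → £1.58
Salad bar box £8.92: ready-to-eat food → 5.5% + 0% municipal = 5.5% → £0.49
Total tax = £1.64 + £2.41 + £1.58 + £0.49 = £6.12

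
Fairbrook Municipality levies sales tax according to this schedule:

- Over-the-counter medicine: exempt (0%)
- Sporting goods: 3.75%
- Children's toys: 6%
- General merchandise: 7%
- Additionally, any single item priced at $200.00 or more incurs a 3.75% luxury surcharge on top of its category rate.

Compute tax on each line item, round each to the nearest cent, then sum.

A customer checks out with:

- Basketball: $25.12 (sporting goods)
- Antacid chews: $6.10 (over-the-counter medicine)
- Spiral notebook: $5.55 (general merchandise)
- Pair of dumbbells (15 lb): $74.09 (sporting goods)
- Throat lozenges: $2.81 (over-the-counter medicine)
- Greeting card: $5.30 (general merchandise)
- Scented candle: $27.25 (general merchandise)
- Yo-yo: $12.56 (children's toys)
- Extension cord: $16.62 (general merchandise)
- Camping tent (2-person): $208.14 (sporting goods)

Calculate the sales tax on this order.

$23.91

Basketball $25.12: sporting goods → 3.75% → $0.94
Antacid chews $6.10: over-the-counter medicine → 0% → $0.00
Spiral notebook $5.55: general merchandise → 7% → $0.39
Pair of dumbbells (15 lb) $74.09: sporting goods → 3.75% → $2.78
Throat lozenges $2.81: over-the-counter medicine → 0% → $0.00
Greeting card $5.30: general merchandise → 7% → $0.37
Scented candle $27.25: general merchandise → 7% → $1.91
Yo-yo $12.56: children's toys → 6% → $0.75
Extension cord $16.62: general merchandise → 7% → $1.16
Camping tent (2-person) $208.14: sporting goods → 3.75% + 3.75% surcharge = 7.5% → $15.61
Total tax = $0.94 + $0.39 + $2.78 + $0.37 + $1.91 + $0.75 + $1.16 + $15.61 = $23.91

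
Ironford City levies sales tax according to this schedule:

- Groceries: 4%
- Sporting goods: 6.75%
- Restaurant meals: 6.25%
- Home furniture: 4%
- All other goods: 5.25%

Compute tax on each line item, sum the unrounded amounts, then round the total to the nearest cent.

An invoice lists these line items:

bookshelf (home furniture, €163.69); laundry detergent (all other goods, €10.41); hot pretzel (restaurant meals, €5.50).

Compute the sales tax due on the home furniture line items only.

Bookshelf €163.69: home furniture → 4% → €6.5476
Tax on home furniture: unrounded sum = €6.5476 → €6.55

€6.55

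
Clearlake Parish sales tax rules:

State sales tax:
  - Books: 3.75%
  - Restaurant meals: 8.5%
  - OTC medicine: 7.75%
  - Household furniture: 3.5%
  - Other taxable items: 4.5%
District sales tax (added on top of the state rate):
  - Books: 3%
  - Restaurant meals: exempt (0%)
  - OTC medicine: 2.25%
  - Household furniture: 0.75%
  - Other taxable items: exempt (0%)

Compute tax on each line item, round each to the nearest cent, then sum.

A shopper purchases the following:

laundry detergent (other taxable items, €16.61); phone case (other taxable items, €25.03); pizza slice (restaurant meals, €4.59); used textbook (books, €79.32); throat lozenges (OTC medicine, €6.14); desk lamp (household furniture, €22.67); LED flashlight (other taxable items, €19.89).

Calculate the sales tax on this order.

Laundry detergent €16.61: other taxable items → 4.5% + 0% district = 4.5% → €0.75
Phone case €25.03: other taxable items → 4.5% + 0% district = 4.5% → €1.13
Pizza slice €4.59: restaurant meals → 8.5% + 0% district = 8.5% → €0.39
Used textbook €79.32: books → 3.75% + 3% district = 6.75% → €5.35
Throat lozenges €6.14: OTC medicine → 7.75% + 2.25% district = 10% → €0.61
Desk lamp €22.67: household furniture → 3.5% + 0.75% district = 4.25% → €0.96
LED flashlight €19.89: other taxable items → 4.5% + 0% district = 4.5% → €0.90
Total tax = €0.75 + €1.13 + €0.39 + €5.35 + €0.61 + €0.96 + €0.90 = €10.09

€10.09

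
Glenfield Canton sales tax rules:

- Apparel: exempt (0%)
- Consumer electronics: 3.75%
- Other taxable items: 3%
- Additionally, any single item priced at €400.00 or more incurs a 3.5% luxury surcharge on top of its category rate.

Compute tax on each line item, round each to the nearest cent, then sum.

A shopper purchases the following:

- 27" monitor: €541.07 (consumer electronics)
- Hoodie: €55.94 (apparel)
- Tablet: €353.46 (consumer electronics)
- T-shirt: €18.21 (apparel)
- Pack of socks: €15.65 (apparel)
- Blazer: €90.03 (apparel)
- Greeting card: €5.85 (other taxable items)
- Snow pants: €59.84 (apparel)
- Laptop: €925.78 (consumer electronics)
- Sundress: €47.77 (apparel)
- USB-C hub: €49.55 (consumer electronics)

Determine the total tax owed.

27" monitor €541.07: consumer electronics → 3.75% + 3.5% surcharge = 7.25% → €39.23
Hoodie €55.94: apparel → 0% → €0.00
Tablet €353.46: consumer electronics → 3.75% → €13.25
T-shirt €18.21: apparel → 0% → €0.00
Pack of socks €15.65: apparel → 0% → €0.00
Blazer €90.03: apparel → 0% → €0.00
Greeting card €5.85: other taxable items → 3% → €0.18
Snow pants €59.84: apparel → 0% → €0.00
Laptop €925.78: consumer electronics → 3.75% + 3.5% surcharge = 7.25% → €67.12
Sundress €47.77: apparel → 0% → €0.00
USB-C hub €49.55: consumer electronics → 3.75% → €1.86
Total tax = €39.23 + €13.25 + €0.18 + €67.12 + €1.86 = €121.64

€121.64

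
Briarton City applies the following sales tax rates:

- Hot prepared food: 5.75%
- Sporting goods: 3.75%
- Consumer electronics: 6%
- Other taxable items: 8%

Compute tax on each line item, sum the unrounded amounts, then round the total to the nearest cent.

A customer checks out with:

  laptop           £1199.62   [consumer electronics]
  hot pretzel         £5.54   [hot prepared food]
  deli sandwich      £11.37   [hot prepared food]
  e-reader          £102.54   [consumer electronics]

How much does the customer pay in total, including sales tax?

Laptop £1199.62: consumer electronics → 6% → £71.9772
Hot pretzel £5.54: hot prepared food → 5.75% → £0.31855
Deli sandwich £11.37: hot prepared food → 5.75% → £0.653775
E-reader £102.54: consumer electronics → 6% → £6.1524
Subtotal = £1319.07; unrounded tax = £79.101925 → £79.10; total due = £1398.17

£1398.17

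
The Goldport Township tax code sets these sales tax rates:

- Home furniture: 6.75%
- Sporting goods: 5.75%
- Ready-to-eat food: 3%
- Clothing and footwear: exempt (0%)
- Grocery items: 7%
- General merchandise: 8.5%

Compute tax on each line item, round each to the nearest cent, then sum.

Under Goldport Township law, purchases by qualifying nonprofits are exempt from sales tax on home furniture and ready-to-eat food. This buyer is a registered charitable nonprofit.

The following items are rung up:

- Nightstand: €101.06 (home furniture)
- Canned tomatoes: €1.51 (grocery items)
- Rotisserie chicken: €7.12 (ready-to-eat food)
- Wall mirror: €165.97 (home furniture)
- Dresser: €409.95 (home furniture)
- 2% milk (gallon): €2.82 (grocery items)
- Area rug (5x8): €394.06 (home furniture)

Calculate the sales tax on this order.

Nightstand €101.06: home furniture, buyer-exempt → 0% → €0.00
Canned tomatoes €1.51: grocery items → 7% → €0.11
Rotisserie chicken €7.12: ready-to-eat food, buyer-exempt → 0% → €0.00
Wall mirror €165.97: home furniture, buyer-exempt → 0% → €0.00
Dresser €409.95: home furniture, buyer-exempt → 0% → €0.00
2% milk (gallon) €2.82: grocery items → 7% → €0.20
Area rug (5x8) €394.06: home furniture, buyer-exempt → 0% → €0.00
Total tax = €0.11 + €0.20 = €0.31

€0.31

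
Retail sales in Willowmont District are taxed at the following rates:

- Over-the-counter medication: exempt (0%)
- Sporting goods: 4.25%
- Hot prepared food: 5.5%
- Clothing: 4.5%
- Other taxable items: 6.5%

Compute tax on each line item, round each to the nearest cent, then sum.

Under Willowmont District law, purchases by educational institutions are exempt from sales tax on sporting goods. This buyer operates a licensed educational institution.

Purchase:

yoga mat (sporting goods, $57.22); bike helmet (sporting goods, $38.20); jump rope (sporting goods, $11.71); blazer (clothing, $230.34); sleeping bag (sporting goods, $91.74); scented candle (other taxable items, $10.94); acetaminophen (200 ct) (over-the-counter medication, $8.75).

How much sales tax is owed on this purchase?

$11.08

Yoga mat $57.22: sporting goods, buyer-exempt → 0% → $0.00
Bike helmet $38.20: sporting goods, buyer-exempt → 0% → $0.00
Jump rope $11.71: sporting goods, buyer-exempt → 0% → $0.00
Blazer $230.34: clothing → 4.5% → $10.37
Sleeping bag $91.74: sporting goods, buyer-exempt → 0% → $0.00
Scented candle $10.94: other taxable items → 6.5% → $0.71
Acetaminophen (200 ct) $8.75: over-the-counter medication → 0% → $0.00
Total tax = $10.37 + $0.71 = $11.08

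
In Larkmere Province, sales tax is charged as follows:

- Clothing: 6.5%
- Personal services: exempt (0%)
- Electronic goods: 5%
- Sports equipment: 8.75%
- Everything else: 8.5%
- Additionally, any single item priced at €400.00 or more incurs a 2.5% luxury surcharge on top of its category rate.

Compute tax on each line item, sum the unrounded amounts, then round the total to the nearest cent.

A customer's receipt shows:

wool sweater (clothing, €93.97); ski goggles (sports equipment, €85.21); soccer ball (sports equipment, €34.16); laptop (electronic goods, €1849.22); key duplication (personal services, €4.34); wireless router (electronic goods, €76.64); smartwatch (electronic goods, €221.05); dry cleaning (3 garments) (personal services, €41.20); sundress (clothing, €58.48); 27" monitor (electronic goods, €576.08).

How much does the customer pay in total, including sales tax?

Wool sweater €93.97: clothing → 6.5% → €6.10805
Ski goggles €85.21: sports equipment → 8.75% → €7.455875
Soccer ball €34.16: sports equipment → 8.75% → €2.989
Laptop €1849.22: electronic goods → 5% + 2.5% surcharge = 7.5% → €138.6915
Key duplication €4.34: personal services → 0% → €0.00
Wireless router €76.64: electronic goods → 5% → €3.832
Smartwatch €221.05: electronic goods → 5% → €11.0525
Dry cleaning (3 garments) €41.20: personal services → 0% → €0.00
Sundress €58.48: clothing → 6.5% → €3.8012
27" monitor €576.08: electronic goods → 5% + 2.5% surcharge = 7.5% → €43.206
Subtotal = €3040.35; unrounded tax = €217.136125 → €217.14; total due = €3257.49

€3257.49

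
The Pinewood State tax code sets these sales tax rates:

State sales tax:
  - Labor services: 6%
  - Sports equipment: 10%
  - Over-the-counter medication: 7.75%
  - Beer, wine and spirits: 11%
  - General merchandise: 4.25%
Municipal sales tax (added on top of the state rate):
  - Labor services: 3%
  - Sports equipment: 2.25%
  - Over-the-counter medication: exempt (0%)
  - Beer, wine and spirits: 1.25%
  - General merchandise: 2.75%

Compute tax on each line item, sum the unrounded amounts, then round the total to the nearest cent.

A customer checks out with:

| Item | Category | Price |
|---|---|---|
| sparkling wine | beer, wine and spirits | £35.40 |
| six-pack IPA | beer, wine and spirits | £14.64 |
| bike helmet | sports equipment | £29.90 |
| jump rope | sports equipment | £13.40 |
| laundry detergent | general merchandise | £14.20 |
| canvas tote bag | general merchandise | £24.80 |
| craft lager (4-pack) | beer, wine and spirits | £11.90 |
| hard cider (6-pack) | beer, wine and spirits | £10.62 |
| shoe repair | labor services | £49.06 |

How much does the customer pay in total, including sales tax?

Sparkling wine £35.40: beer, wine and spirits → 11% + 1.25% municipal = 12.25% → £4.3365
Six-pack IPA £14.64: beer, wine and spirits → 11% + 1.25% municipal = 12.25% → £1.7934
Bike helmet £29.90: sports equipment → 10% + 2.25% municipal = 12.25% → £3.66275
Jump rope £13.40: sports equipment → 10% + 2.25% municipal = 12.25% → £1.6415
Laundry detergent £14.20: general merchandise → 4.25% + 2.75% municipal = 7% → £0.994
Canvas tote bag £24.80: general merchandise → 4.25% + 2.75% municipal = 7% → £1.736
Craft lager (4-pack) £11.90: beer, wine and spirits → 11% + 1.25% municipal = 12.25% → £1.45775
Hard cider (6-pack) £10.62: beer, wine and spirits → 11% + 1.25% municipal = 12.25% → £1.30095
Shoe repair £49.06: labor services → 6% + 3% municipal = 9% → £4.4154
Subtotal = £203.92; unrounded tax = £21.33825 → £21.34; total due = £225.26

£225.26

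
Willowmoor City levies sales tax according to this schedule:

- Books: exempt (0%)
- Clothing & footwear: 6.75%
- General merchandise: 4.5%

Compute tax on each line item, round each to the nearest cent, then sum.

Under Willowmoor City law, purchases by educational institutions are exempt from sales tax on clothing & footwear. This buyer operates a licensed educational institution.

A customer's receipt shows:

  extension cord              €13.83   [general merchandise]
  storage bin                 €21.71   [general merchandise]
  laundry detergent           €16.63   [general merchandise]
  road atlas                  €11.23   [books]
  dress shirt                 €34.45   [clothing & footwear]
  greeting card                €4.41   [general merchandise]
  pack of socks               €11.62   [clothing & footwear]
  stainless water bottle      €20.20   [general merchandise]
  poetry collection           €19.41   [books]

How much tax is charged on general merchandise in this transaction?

€3.46

Extension cord €13.83: general merchandise → 4.5% → €0.62
Storage bin €21.71: general merchandise → 4.5% → €0.98
Laundry detergent €16.63: general merchandise → 4.5% → €0.75
Greeting card €4.41: general merchandise → 4.5% → €0.20
Stainless water bottle €20.20: general merchandise → 4.5% → €0.91
Tax on general merchandise = €0.62 + €0.98 + €0.75 + €0.20 + €0.91 = €3.46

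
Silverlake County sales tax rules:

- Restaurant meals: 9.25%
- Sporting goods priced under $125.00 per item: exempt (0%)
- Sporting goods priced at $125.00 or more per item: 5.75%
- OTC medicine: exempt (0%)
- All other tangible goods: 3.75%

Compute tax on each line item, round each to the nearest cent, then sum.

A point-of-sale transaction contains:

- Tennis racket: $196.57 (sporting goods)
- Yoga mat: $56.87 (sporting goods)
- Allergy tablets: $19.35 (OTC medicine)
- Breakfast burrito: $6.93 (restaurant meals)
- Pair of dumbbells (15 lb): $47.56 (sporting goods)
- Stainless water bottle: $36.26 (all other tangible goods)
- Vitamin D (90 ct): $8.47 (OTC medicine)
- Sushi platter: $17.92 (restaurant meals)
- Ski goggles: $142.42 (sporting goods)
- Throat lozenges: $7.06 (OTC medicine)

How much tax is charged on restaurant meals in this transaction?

$2.30

Breakfast burrito $6.93: restaurant meals → 9.25% → $0.64
Sushi platter $17.92: restaurant meals → 9.25% → $1.66
Tax on restaurant meals = $0.64 + $1.66 = $2.30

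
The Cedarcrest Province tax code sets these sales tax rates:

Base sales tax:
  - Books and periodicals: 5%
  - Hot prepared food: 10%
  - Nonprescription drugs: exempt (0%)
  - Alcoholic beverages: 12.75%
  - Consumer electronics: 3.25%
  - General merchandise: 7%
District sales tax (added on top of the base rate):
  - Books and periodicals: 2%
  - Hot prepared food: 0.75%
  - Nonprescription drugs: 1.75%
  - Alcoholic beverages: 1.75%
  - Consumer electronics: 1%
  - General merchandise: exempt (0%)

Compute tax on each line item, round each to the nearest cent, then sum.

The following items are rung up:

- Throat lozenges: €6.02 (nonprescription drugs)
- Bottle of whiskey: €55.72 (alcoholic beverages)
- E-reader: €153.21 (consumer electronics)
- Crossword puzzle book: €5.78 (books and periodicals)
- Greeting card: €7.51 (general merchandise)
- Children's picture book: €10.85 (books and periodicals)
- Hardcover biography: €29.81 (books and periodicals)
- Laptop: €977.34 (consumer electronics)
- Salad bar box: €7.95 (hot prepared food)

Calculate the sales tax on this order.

Throat lozenges €6.02: nonprescription drugs → 0% + 1.75% district = 1.75% → €0.11
Bottle of whiskey €55.72: alcoholic beverages → 12.75% + 1.75% district = 14.5% → €8.08
E-reader €153.21: consumer electronics → 3.25% + 1% district = 4.25% → €6.51
Crossword puzzle book €5.78: books and periodicals → 5% + 2% district = 7% → €0.40
Greeting card €7.51: general merchandise → 7% + 0% district = 7% → €0.53
Children's picture book €10.85: books and periodicals → 5% + 2% district = 7% → €0.76
Hardcover biography €29.81: books and periodicals → 5% + 2% district = 7% → €2.09
Laptop €977.34: consumer electronics → 3.25% + 1% district = 4.25% → €41.54
Salad bar box €7.95: hot prepared food → 10% + 0.75% district = 10.75% → €0.85
Total tax = €0.11 + €8.08 + €6.51 + €0.40 + €0.53 + €0.76 + €2.09 + €41.54 + €0.85 = €60.87

€60.87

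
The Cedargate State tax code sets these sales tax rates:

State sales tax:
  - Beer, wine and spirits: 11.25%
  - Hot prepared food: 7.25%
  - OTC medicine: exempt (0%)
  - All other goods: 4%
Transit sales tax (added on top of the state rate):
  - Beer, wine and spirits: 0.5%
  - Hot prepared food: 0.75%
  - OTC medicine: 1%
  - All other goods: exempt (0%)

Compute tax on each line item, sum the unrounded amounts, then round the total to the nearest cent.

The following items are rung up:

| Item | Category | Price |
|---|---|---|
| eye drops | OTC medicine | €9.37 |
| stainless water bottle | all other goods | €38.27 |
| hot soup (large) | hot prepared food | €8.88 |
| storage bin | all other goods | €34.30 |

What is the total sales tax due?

Eye drops €9.37: OTC medicine → 0% + 1% transit = 1% → €0.0937
Stainless water bottle €38.27: all other goods → 4% + 0% transit = 4% → €1.5308
Hot soup (large) €8.88: hot prepared food → 7.25% + 0.75% transit = 8% → €0.7104
Storage bin €34.30: all other goods → 4% + 0% transit = 4% → €1.372
Unrounded tax sum = €3.7069 → €3.71

€3.71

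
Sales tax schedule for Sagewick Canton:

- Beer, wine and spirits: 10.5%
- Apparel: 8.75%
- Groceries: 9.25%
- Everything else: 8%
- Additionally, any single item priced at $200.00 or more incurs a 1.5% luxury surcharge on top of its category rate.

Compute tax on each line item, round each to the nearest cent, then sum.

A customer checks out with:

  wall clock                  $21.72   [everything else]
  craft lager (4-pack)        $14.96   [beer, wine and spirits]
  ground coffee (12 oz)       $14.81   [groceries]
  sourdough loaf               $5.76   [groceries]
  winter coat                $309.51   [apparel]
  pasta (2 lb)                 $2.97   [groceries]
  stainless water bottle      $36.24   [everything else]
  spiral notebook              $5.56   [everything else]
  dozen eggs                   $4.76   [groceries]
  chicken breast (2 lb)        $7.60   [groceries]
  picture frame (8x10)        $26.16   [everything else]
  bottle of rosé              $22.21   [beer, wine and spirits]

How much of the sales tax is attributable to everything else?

$7.17

Wall clock $21.72: everything else → 8% → $1.74
Stainless water bottle $36.24: everything else → 8% → $2.90
Spiral notebook $5.56: everything else → 8% → $0.44
Picture frame (8x10) $26.16: everything else → 8% → $2.09
Tax on everything else = $1.74 + $2.90 + $0.44 + $2.09 = $7.17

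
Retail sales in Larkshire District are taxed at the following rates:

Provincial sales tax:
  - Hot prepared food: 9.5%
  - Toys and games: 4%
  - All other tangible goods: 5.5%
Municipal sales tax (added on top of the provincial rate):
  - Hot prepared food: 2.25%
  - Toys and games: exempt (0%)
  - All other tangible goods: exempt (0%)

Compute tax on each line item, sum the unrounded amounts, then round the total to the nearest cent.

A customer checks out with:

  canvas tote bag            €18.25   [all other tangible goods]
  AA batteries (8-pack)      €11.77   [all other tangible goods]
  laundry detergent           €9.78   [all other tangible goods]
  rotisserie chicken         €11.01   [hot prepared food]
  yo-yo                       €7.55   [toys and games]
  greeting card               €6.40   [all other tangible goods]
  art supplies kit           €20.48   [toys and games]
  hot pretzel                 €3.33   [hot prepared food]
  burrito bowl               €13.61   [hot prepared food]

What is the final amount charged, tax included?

Canvas tote bag €18.25: all other tangible goods → 5.5% + 0% municipal = 5.5% → €1.00375
AA batteries (8-pack) €11.77: all other tangible goods → 5.5% + 0% municipal = 5.5% → €0.64735
Laundry detergent €9.78: all other tangible goods → 5.5% + 0% municipal = 5.5% → €0.5379
Rotisserie chicken €11.01: hot prepared food → 9.5% + 2.25% municipal = 11.75% → €1.293675
Yo-yo €7.55: toys and games → 4% + 0% municipal = 4% → €0.302
Greeting card €6.40: all other tangible goods → 5.5% + 0% municipal = 5.5% → €0.352
Art supplies kit €20.48: toys and games → 4% + 0% municipal = 4% → €0.8192
Hot pretzel €3.33: hot prepared food → 9.5% + 2.25% municipal = 11.75% → €0.391275
Burrito bowl €13.61: hot prepared food → 9.5% + 2.25% municipal = 11.75% → €1.599175
Subtotal = €102.18; unrounded tax = €6.946325 → €6.95; total due = €109.13

€109.13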